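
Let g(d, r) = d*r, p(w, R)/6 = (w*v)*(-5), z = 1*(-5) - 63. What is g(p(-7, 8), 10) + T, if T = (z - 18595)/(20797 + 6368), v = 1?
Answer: 19009279/9055 ≈ 2099.3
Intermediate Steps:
z = -68 (z = -5 - 63 = -68)
p(w, R) = -30*w (p(w, R) = 6*((w*1)*(-5)) = 6*(w*(-5)) = 6*(-5*w) = -30*w)
T = -6221/9055 (T = (-68 - 18595)/(20797 + 6368) = -18663/27165 = -18663*1/27165 = -6221/9055 ≈ -0.68702)
g(p(-7, 8), 10) + T = -30*(-7)*10 - 6221/9055 = 210*10 - 6221/9055 = 2100 - 6221/9055 = 19009279/9055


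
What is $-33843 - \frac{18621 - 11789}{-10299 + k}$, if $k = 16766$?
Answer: $- \frac{218869513}{6467} \approx -33844.0$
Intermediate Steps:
$-33843 - \frac{18621 - 11789}{-10299 + k} = -33843 - \frac{18621 - 11789}{-10299 + 16766} = -33843 - \frac{6832}{6467} = - \frac{218869513}{6467}$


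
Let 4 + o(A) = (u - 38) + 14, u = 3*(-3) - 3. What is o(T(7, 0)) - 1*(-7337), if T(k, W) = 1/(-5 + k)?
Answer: 7297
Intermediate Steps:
u = -12 (u = -9 - 3 = -12)
o(A) = -40 (o(A) = -4 + ((-12 - 38) + 14) = -4 + (-50 + 14) = -4 - 36 = -40)
o(T(7, 0)) - 1*(-7337) = -40 - 1*(-7337) = -40 + 7337 = 7297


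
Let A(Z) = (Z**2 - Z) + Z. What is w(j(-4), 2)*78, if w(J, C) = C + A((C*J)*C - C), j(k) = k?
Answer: 25428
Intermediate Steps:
A(Z) = Z**2
w(J, C) = C + (-C + J*C**2)**2 (w(J, C) = C + ((C*J)*C - C)**2 = C + (J*C**2 - C)**2 = C + (-C + J*C**2)**2)
w(j(-4), 2)*78 = (2*(1 + 2*(-1 + 2*(-4))**2))*78 = (2*(1 + 2*(-1 - 8)**2))*78 = (2*(1 + 2*(-9)**2))*78 = (2*(1 + 2*81))*78 = (2*(1 + 162))*78 = (2*163)*78 = 326*78 = 25428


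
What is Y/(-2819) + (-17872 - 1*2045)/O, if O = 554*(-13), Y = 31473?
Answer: -170522523/20302438 ≈ -8.3991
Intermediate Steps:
O = -7202
Y/(-2819) + (-17872 - 1*2045)/O = 31473/(-2819) + (-17872 - 1*2045)/(-7202) = 31473*(-1/2819) + (-17872 - 2045)*(-1/7202) = -31473/2819 - 19917*(-1/7202) = -31473/2819 + 19917/7202 = -170522523/20302438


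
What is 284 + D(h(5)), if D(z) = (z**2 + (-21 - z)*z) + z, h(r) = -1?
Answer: 304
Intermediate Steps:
D(z) = z + z**2 + z*(-21 - z) (D(z) = (z**2 + z*(-21 - z)) + z = z + z**2 + z*(-21 - z))
284 + D(h(5)) = 284 - 20*(-1) = 284 + 20 = 304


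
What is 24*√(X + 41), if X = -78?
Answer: 24*I*√37 ≈ 145.99*I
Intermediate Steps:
24*√(X + 41) = 24*√(-78 + 41) = 24*√(-37) = 24*(I*√37) = 24*I*√37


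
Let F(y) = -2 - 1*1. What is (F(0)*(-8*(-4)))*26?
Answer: -2496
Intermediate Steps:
F(y) = -3 (F(y) = -2 - 1 = -3)
(F(0)*(-8*(-4)))*26 = -(-24)*(-4)*26 = -3*32*26 = -96*26 = -2496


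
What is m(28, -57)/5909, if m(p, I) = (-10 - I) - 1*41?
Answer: 6/5909 ≈ 0.0010154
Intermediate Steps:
m(p, I) = -51 - I (m(p, I) = (-10 - I) - 41 = -51 - I)
m(28, -57)/5909 = (-51 - 1*(-57))/5909 = (-51 + 57)*(1/5909) = 6*(1/5909) = 6/5909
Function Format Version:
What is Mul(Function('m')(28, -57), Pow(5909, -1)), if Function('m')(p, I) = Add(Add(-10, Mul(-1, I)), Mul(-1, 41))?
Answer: Rational(6, 5909) ≈ 0.0010154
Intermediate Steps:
Function('m')(p, I) = Add(-51, Mul(-1, I)) (Function('m')(p, I) = Add(Add(-10, Mul(-1, I)), -41) = Add(-51, Mul(-1, I)))
Mul(Function('m')(28, -57), Pow(5909, -1)) = Mul(Add(-51, Mul(-1, -57)), Pow(5909, -1)) = Mul(Add(-51, 57), Rational(1, 5909)) = Mul(6, Rational(1, 5909)) = Rational(6, 5909)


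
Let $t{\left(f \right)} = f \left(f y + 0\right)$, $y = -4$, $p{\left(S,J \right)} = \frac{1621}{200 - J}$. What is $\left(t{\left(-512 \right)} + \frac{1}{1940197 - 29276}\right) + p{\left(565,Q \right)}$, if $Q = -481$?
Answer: $- \frac{1364547859272154}{1301337201} \approx -1.0486 \cdot 10^{6}$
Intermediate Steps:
$t{\left(f \right)} = - 4 f^{2}$ ($t{\left(f \right)} = f \left(f \left(-4\right) + 0\right) = f \left(- 4 f + 0\right) = f \left(- 4 f\right) = - 4 f^{2}$)
$\left(t{\left(-512 \right)} + \frac{1}{1940197 - 29276}\right) + p{\left(565,Q \right)} = \left(- 4 \left(-512\right)^{2} + \frac{1}{1940197 - 29276}\right) - \frac{1621}{-200 - 481} = \left(\left(-4\right) 262144 + \frac{1}{1910921}\right) - \frac{1621}{-681} = \left(-1048576 + \frac{1}{1910921}\right) - - \frac{1621}{681} = - \frac{2003745898495}{1910921} + \frac{1621}{681} = - \frac{1364547859272154}{1301337201}$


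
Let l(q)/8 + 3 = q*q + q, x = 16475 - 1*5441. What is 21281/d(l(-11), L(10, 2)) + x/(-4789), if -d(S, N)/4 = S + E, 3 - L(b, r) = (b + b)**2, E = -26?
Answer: -138547589/15899480 ≈ -8.7140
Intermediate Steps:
L(b, r) = 3 - 4*b**2 (L(b, r) = 3 - (b + b)**2 = 3 - (2*b)**2 = 3 - 4*b**2)
x = 11034 (x = 16475 - 5441 = 11034)
l(q) = -24 + 8*q + 8*q**2 (l(q) = -24 + 8*(q*q + q) = -24 + 8*(q**2 + q) = -24 + 8*(q + q**2) = -24 + (8*q + 8*q**2) = -24 + 8*q + 8*q**2)
d(S, N) = 104 - 4*S (d(S, N) = -4*(S - 26) = -4*(-26 + S) = 104 - 4*S)
21281/d(l(-11), L(10, 2)) + x/(-4789) = 21281/(104 - 4*(-24 + 8*(-11) + 8*(-11)**2)) + 11034/(-4789) = 21281/(104 - 4*(-24 - 88 + 8*121)) + 11034*(-1/4789) = 21281/(104 - 4*(-24 - 88 + 968)) - 11034/4789 = 21281/(104 - 4*856) - 11034/4789 = 21281/(104 - 3424) - 11034/4789 = 21281/(-3320) - 11034/4789 = 21281*(-1/3320) - 11034/4789 = -21281/3320 - 11034/4789 = -138547589/15899480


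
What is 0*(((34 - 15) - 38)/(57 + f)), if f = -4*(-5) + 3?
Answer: 0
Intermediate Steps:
f = 23 (f = 20 + 3 = 23)
0*(((34 - 15) - 38)/(57 + f)) = 0*(((34 - 15) - 38)/(57 + 23)) = 0*((19 - 38)/80) = 0*(-19*1/80) = 0*(-19/80) = 0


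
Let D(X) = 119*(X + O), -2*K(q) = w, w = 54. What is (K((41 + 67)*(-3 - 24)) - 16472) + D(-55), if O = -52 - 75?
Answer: -38157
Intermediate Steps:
O = -127
K(q) = -27 (K(q) = -½*54 = -27)
D(X) = -15113 + 119*X (D(X) = 119*(X - 127) = 119*(-127 + X) = -15113 + 119*X)
(K((41 + 67)*(-3 - 24)) - 16472) + D(-55) = (-27 - 16472) + (-15113 + 119*(-55)) = -16499 + (-15113 - 6545) = -16499 - 21658 = -38157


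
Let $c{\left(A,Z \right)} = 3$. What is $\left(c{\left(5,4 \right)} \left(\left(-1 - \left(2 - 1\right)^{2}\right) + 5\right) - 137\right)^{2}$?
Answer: $16384$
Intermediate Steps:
$\left(c{\left(5,4 \right)} \left(\left(-1 - \left(2 - 1\right)^{2}\right) + 5\right) - 137\right)^{2} = \left(3 \left(\left(-1 - \left(2 - 1\right)^{2}\right) + 5\right) - 137\right)^{2} = \left(3 \left(\left(-1 - 1^{2}\right) + 5\right) - 137\right)^{2} = \left(3 \left(\left(-1 - 1\right) + 5\right) - 137\right)^{2} = \left(3 \left(-2 + 5\right) - 137\right)^{2} = \left(3 \cdot 3 - 137\right)^{2} = \left(9 - 137\right)^{2} = \left(-128\right)^{2} = 16384$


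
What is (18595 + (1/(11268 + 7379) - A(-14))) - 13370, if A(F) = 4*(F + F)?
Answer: 99519040/18647 ≈ 5337.0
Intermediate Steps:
A(F) = 8*F (A(F) = 4*(2*F) = 8*F)
(18595 + (1/(11268 + 7379) - A(-14))) - 13370 = (18595 + (1/(11268 + 7379) - 8*(-14))) - 13370 = (18595 + (1/18647 - 1*(-112))) - 13370 = (18595 + (1/18647 + 112)) - 13370 = (18595 + 2088465/18647) - 13370 = 348829430/18647 - 13370 = 99519040/18647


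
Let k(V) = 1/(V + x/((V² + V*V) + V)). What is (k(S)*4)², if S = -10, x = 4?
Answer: 9025/56169 ≈ 0.16068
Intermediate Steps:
k(V) = 1/(V + 4/(V + 2*V²)) (k(V) = 1/(V + 4/((V² + V*V) + V)) = 1/(V + 4/((V² + V²) + V)) = 1/(V + 4/(2*V² + V)) = 1/(V + 4/(V + 2*V²)))
(k(S)*4)² = (-10*(1 + 2*(-10))/(4 + (-10)² + 2*(-10)³)*4)² = (-10*(1 - 20)/(4 + 100 + 2*(-1000))*4)² = (-10*(-19)/(4 + 100 - 2000)*4)² = (-10*(-19)/(-1896)*4)² = (-10*(-1/1896)*(-19)*4)² = (-95/948*4)² = (-95/237)² = 9025/56169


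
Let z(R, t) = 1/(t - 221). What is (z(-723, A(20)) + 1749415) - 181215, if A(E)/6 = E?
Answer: 158388199/101 ≈ 1.5682e+6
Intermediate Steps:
A(E) = 6*E
z(R, t) = 1/(-221 + t)
(z(-723, A(20)) + 1749415) - 181215 = (1/(-221 + 6*20) + 1749415) - 181215 = (1/(-221 + 120) + 1749415) - 181215 = (1/(-101) + 1749415) - 181215 = (-1/101 + 1749415) - 181215 = 176690914/101 - 181215 = 158388199/101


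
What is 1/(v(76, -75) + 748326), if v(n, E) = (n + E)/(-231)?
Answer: 231/172863305 ≈ 1.3363e-6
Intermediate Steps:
v(n, E) = -E/231 - n/231 (v(n, E) = (E + n)*(-1/231) = -E/231 - n/231)
1/(v(76, -75) + 748326) = 1/((-1/231*(-75) - 1/231*76) + 748326) = 1/((25/77 - 76/231) + 748326) = 1/(-1/231 + 748326) = 1/(172863305/231) = 231/172863305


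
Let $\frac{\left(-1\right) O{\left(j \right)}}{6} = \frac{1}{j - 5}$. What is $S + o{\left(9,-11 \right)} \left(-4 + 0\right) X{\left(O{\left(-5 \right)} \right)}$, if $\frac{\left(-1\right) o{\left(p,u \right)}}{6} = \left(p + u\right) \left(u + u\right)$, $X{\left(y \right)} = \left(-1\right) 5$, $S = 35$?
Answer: $-5245$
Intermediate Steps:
$O{\left(j \right)} = - \frac{6}{-5 + j}$ ($O{\left(j \right)} = - \frac{6}{j - 5} = - \frac{6}{-5 + j}$)
$X{\left(y \right)} = -5$
$o{\left(p,u \right)} = - 12 u \left(p + u\right)$ ($o{\left(p,u \right)} = - 6 \left(p + u\right) \left(u + u\right) = - 6 \left(p + u\right) 2 u = - 6 \cdot 2 u \left(p + u\right) = - 12 u \left(p + u\right)$)
$S + o{\left(9,-11 \right)} \left(-4 + 0\right) X{\left(O{\left(-5 \right)} \right)} = 35 + \left(-12\right) \left(-11\right) \left(9 - 11\right) \left(-4 + 0\right) \left(-5\right) = 35 + \left(-12\right) \left(-11\right) \left(-2\right) \left(\left(-4\right) \left(-5\right)\right) = 35 - 5280 = -5245$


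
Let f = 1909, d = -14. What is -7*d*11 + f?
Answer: 2987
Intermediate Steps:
-7*d*11 + f = -7*(-14)*11 + 1909 = 98*11 + 1909 = 1078 + 1909 = 2987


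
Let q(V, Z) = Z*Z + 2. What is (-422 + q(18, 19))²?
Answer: 3481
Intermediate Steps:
q(V, Z) = 2 + Z² (q(V, Z) = Z² + 2 = 2 + Z²)
(-422 + q(18, 19))² = (-422 + (2 + 19²))² = (-422 + (2 + 361))² = (-422 + 363)² = (-59)² = 3481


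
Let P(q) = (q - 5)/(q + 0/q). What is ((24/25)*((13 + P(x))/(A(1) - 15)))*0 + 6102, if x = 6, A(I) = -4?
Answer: 6102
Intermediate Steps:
P(q) = (-5 + q)/q (P(q) = (-5 + q)/(q + 0) = (-5 + q)/q)
((24/25)*((13 + P(x))/(A(1) - 15)))*0 + 6102 = ((24/25)*((13 + (-5 + 6)/6)/(-4 - 15)))*0 + 6102 = ((24*(1/25))*((13 + (1/6)*1)/(-19)))*0 + 6102 = (24*((13 + 1/6)*(-1/19))/25)*0 + 6102 = (24*((79/6)*(-1/19))/25)*0 + 6102 = ((24/25)*(-79/114))*0 + 6102 = -316/475*0 + 6102 = 0 + 6102 = 6102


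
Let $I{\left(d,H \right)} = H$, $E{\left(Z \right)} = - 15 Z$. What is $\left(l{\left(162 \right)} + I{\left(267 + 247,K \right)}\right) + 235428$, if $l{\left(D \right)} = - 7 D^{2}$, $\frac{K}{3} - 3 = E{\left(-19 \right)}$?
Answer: $52584$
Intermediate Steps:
$K = 864$ ($K = 9 + 3 \left(\left(-15\right) \left(-19\right)\right) = 9 + 3 \cdot 285 = 9 + 855 = 864$)
$\left(l{\left(162 \right)} + I{\left(267 + 247,K \right)}\right) + 235428 = \left(- 7 \cdot 162^{2} + 864\right) + 235428 = \left(\left(-7\right) 26244 + 864\right) + 235428 = \left(-183708 + 864\right) + 235428 = -182844 + 235428 = 52584$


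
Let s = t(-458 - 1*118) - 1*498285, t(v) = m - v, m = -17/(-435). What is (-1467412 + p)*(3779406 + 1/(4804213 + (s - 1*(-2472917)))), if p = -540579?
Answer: -22380365451303439552677/2949048152 ≈ -7.5890e+12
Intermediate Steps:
m = 17/435 (m = -17*(-1/435) = 17/435 ≈ 0.039080)
t(v) = 17/435 - v
s = -216503398/435 (s = (17/435 - (-458 - 1*118)) - 1*498285 = (17/435 - (-458 - 118)) - 498285 = (17/435 - 1*(-576)) - 498285 = (17/435 + 576) - 498285 = 250577/435 - 498285 = -216503398/435 ≈ -4.9771e+5)
(-1467412 + p)*(3779406 + 1/(4804213 + (s - 1*(-2472917)))) = (-1467412 - 540579)*(3779406 + 1/(4804213 + (-216503398/435 - 1*(-2472917)))) = -2007991*(3779406 + 1/(4804213 + (-216503398/435 + 2472917))) = -2007991*(3779406 + 1/(4804213 + 859215497/435)) = -2007991*(3779406 + 1/(2949048152/435)) = -2007991*(3779406 + 435/2949048152) = -2007991*11145650279958147/2949048152 = -22380365451303439552677/2949048152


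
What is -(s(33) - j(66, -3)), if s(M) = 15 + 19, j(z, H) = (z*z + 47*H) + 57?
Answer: 4238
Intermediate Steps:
j(z, H) = 57 + z**2 + 47*H (j(z, H) = (z**2 + 47*H) + 57 = 57 + z**2 + 47*H)
s(M) = 34
-(s(33) - j(66, -3)) = -(34 - (57 + 66**2 + 47*(-3))) = -(34 - (57 + 4356 - 141)) = -(34 - 1*4272) = -(34 - 4272) = -1*(-4238) = 4238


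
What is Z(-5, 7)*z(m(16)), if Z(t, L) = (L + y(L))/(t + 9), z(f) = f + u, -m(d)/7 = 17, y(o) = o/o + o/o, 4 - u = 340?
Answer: -4095/4 ≈ -1023.8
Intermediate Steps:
u = -336 (u = 4 - 1*340 = 4 - 340 = -336)
y(o) = 2 (y(o) = 1 + 1 = 2)
m(d) = -119 (m(d) = -7*17 = -119)
z(f) = -336 + f (z(f) = f - 336 = -336 + f)
Z(t, L) = (2 + L)/(9 + t) (Z(t, L) = (L + 2)/(t + 9) = (2 + L)/(9 + t))
Z(-5, 7)*z(m(16)) = ((2 + 7)/(9 - 5))*(-336 - 119) = (9/4)*(-455) = -4095/4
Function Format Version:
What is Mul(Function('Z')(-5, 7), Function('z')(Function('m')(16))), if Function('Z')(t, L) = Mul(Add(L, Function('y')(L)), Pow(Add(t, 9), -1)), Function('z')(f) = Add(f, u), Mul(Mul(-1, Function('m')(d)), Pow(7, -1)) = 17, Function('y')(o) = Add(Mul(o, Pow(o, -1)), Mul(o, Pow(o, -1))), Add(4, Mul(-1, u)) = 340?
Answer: Rational(-4095, 4) ≈ -1023.8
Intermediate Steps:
u = -336 (u = Add(4, Mul(-1, 340)) = Add(4, -340) = -336)
Function('y')(o) = 2 (Function('y')(o) = Add(1, 1) = 2)
Function('m')(d) = -119 (Function('m')(d) = Mul(-7, 17) = -119)
Function('z')(f) = Add(-336, f) (Function('z')(f) = Add(f, -336) = Add(-336, f))
Function('Z')(t, L) = Mul(Pow(Add(9, t), -1), Add(2, L)) (Function('Z')(t, L) = Mul(Add(L, 2), Pow(Add(t, 9), -1)) = Mul(Add(2, L), Pow(Add(9, t), -1)) = Mul(Pow(Add(9, t), -1), Add(2, L)))
Mul(Function('Z')(-5, 7), Function('z')(Function('m')(16))) = Mul(Mul(Pow(Add(9, -5), -1), Add(2, 7)), Add(-336, -119)) = Mul(Mul(Pow(4, -1), 9), -455) = Mul(Mul(Rational(1, 4), 9), -455) = Mul(Rational(9, 4), -455) = Rational(-4095, 4)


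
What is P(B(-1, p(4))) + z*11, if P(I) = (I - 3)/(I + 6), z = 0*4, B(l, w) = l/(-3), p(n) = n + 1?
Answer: -8/19 ≈ -0.42105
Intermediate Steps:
p(n) = 1 + n
B(l, w) = -l/3 (B(l, w) = l*(-⅓) = -l/3)
z = 0
P(I) = (-3 + I)/(6 + I)
P(B(-1, p(4))) + z*11 = (-3 - ⅓*(-1))/(6 - ⅓*(-1)) + 0*11 = (-3 + ⅓)/(6 + ⅓) + 0 = -8/3/(19/3) + 0 = (3/19)*(-8/3) + 0 = -8/19 + 0 = -8/19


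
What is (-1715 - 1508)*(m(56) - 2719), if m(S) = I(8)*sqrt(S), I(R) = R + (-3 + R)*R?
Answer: 8763337 - 309408*sqrt(14) ≈ 7.6056e+6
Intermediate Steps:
I(R) = R + R*(-3 + R)
m(S) = 48*sqrt(S) (m(S) = (8*(-2 + 8))*sqrt(S) = (8*6)*sqrt(S) = 48*sqrt(S))
(-1715 - 1508)*(m(56) - 2719) = (-1715 - 1508)*(48*sqrt(56) - 2719) = -3223*(48*(2*sqrt(14)) - 2719) = -3223*(96*sqrt(14) - 2719) = -3223*(-2719 + 96*sqrt(14)) = 8763337 - 309408*sqrt(14)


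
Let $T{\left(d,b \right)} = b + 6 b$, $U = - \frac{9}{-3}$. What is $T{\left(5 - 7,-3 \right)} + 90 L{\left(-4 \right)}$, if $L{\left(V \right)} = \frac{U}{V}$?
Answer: $- \frac{177}{2} \approx -88.5$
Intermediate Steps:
$U = 3$ ($U = - \frac{9 \left(-1\right)}{3} = \left(-1\right) \left(-3\right) = 3$)
$L{\left(V \right)} = \frac{3}{V}$
$T{\left(d,b \right)} = 7 b$
$T{\left(5 - 7,-3 \right)} + 90 L{\left(-4 \right)} = 7 \left(-3\right) + 90 \frac{3}{-4} = -21 + 90 \cdot 3 \left(- \frac{1}{4}\right) = -21 + 90 \left(- \frac{3}{4}\right) = -21 - \frac{135}{2} = - \frac{177}{2}$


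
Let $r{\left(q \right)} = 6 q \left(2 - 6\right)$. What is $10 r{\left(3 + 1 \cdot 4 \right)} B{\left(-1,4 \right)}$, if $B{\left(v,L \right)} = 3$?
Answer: $-5040$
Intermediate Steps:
$r{\left(q \right)} = - 24 q$ ($r{\left(q \right)} = 6 q \left(2 - 6\right) = 6 q \left(-4\right) = - 24 q$)
$10 r{\left(3 + 1 \cdot 4 \right)} B{\left(-1,4 \right)} = 10 \left(- 24 \left(3 + 1 \cdot 4\right)\right) 3 = 10 \left(- 24 \left(3 + 4\right)\right) 3 = 10 \left(\left(-24\right) 7\right) 3 = 10 \left(-168\right) 3 = \left(-1680\right) 3 = -5040$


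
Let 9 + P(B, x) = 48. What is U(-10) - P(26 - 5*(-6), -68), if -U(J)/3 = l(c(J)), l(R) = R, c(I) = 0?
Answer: -39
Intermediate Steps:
P(B, x) = 39 (P(B, x) = -9 + 48 = 39)
U(J) = 0 (U(J) = -3*0 = 0)
U(-10) - P(26 - 5*(-6), -68) = 0 - 1*39 = 0 - 39 = -39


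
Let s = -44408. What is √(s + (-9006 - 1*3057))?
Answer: I*√56471 ≈ 237.64*I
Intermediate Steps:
√(s + (-9006 - 1*3057)) = √(-44408 + (-9006 - 1*3057)) = √(-44408 + (-9006 - 3057)) = √(-44408 - 12063) = √(-56471) = I*√56471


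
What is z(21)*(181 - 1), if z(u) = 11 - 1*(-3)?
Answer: 2520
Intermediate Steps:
z(u) = 14 (z(u) = 11 + 3 = 14)
z(21)*(181 - 1) = 14*(181 - 1) = 14*180 = 2520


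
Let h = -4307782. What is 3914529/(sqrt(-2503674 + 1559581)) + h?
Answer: -4307782 - 3914529*I*sqrt(944093)/944093 ≈ -4.3078e+6 - 4028.8*I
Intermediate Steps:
3914529/(sqrt(-2503674 + 1559581)) + h = 3914529/(sqrt(-2503674 + 1559581)) - 4307782 = 3914529/(sqrt(-944093)) - 4307782 = 3914529/((I*sqrt(944093))) - 4307782 = 3914529*(-I*sqrt(944093)/944093) - 4307782 = -3914529*I*sqrt(944093)/944093 - 4307782 = -4307782 - 3914529*I*sqrt(944093)/944093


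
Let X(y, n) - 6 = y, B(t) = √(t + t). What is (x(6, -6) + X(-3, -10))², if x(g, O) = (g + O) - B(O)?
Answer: (3 - 2*I*√3)² ≈ -3.0 - 20.785*I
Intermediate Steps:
B(t) = √2*√t (B(t) = √(2*t) = √2*√t)
X(y, n) = 6 + y
x(g, O) = O + g - √2*√O (x(g, O) = (g + O) - √2*√O = (O + g) - √2*√O = O + g - √2*√O)
(x(6, -6) + X(-3, -10))² = ((-6 + 6 - √2*√(-6)) + (6 - 3))² = ((-6 + 6 - √2*I*√6) + 3)² = ((-6 + 6 - 2*I*√3) + 3)² = (-2*I*√3 + 3)² = (3 - 2*I*√3)²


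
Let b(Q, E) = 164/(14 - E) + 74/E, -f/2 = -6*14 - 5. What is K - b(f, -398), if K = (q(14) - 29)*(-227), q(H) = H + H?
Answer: 4648471/20497 ≈ 226.79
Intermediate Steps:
q(H) = 2*H
f = 178 (f = -2*(-6*14 - 5) = -2*(-84 - 5) = -2*(-89) = 178)
K = 227 (K = (2*14 - 29)*(-227) = (28 - 29)*(-227) = -1*(-227) = 227)
b(Q, E) = 74/E + 164/(14 - E)
K - b(f, -398) = 227 - 2*(-518 - 45*(-398))/((-398)*(-14 - 398)) = 227 - 2*(-1)*(-518 + 17910)/(398*(-412)) = 227 - 2*(-1)*(-1)*17392/(398*412) = 227 - 1*4348/20497 = 227 - 4348/20497 = 4648471/20497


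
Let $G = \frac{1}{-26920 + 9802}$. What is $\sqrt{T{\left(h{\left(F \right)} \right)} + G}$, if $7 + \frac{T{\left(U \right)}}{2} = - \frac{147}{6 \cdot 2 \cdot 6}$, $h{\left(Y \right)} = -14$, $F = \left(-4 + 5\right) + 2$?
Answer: $\frac{i \sqrt{588766953}}{5706} \approx 4.2525 i$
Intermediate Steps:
$F = 3$ ($F = 1 + 2 = 3$)
$T{\left(U \right)} = - \frac{217}{12}$ ($T{\left(U \right)} = -14 + 2 \left(- \frac{147}{6 \cdot 2 \cdot 6}\right) = -14 + 2 \left(- \frac{147}{12 \cdot 6}\right) = -14 + 2 \left(- \frac{147}{72}\right) = -14 + 2 \left(\left(-147\right) \frac{1}{72}\right) = -14 + 2 \left(- \frac{49}{24}\right) = -14 - \frac{49}{12} = - \frac{217}{12}$)
$G = - \frac{1}{17118}$ ($G = \frac{1}{-17118} = - \frac{1}{17118} \approx -5.8418 \cdot 10^{-5}$)
$\sqrt{T{\left(h{\left(F \right)} \right)} + G} = \sqrt{- \frac{217}{12} - \frac{1}{17118}} = \sqrt{- \frac{619103}{34236}} = \frac{i \sqrt{588766953}}{5706}$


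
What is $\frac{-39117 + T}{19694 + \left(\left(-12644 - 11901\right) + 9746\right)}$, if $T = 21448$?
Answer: $- \frac{17669}{4895} \approx -3.6096$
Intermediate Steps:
$\frac{-39117 + T}{19694 + \left(\left(-12644 - 11901\right) + 9746\right)} = \frac{-39117 + 21448}{19694 + \left(\left(-12644 - 11901\right) + 9746\right)} = - \frac{17669}{19694 + \left(-24545 + 9746\right)} = - \frac{17669}{19694 - 14799} = - \frac{17669}{4895}$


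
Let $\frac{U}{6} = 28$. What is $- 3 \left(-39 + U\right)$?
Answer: $-387$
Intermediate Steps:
$U = 168$ ($U = 6 \cdot 28 = 168$)
$- 3 \left(-39 + U\right) = - 3 \left(-39 + 168\right) = \left(-3\right) 129 = -387$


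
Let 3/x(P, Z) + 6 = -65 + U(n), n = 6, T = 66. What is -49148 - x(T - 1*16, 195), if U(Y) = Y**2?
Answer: -1720177/35 ≈ -49148.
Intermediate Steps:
x(P, Z) = -3/35 (x(P, Z) = 3/(-6 + (-65 + 6**2)) = 3/(-6 + (-65 + 36)) = 3/(-6 - 29) = 3/(-35) = 3*(-1/35) = -3/35)
-49148 - x(T - 1*16, 195) = -49148 - 1*(-3/35) = -49148 + 3/35 = -1720177/35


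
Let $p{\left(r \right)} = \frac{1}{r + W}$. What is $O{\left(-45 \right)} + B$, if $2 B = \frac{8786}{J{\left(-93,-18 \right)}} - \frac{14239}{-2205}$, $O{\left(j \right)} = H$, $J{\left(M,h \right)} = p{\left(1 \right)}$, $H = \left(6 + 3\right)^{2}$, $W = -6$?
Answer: $- \frac{96494201}{4410} \approx -21881.0$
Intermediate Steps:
$H = 81$ ($H = 9^{2} = 81$)
$p{\left(r \right)} = \frac{1}{-6 + r}$ ($p{\left(r \right)} = \frac{1}{r - 6} = \frac{1}{-6 + r}$)
$J{\left(M,h \right)} = - \frac{1}{5}$ ($J{\left(M,h \right)} = \frac{1}{-6 + 1} = \frac{1}{-5} = - \frac{1}{5}$)
$O{\left(j \right)} = 81$
$B = - \frac{96851411}{4410}$ ($B = \frac{\frac{8786}{- \frac{1}{5}} - \frac{14239}{-2205}}{2} = \frac{8786 \left(-5\right) - - \frac{14239}{2205}}{2} = \frac{-43930 + \frac{14239}{2205}}{2} = \frac{1}{2} \left(- \frac{96851411}{2205}\right) = - \frac{96851411}{4410} \approx -21962.0$)
$O{\left(-45 \right)} + B = 81 - \frac{96851411}{4410} = - \frac{96494201}{4410}$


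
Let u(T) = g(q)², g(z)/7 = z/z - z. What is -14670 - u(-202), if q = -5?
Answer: -16434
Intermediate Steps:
g(z) = 7 - 7*z (g(z) = 7*(z/z - z) = 7*(1 - z) = 7 - 7*z)
u(T) = 1764 (u(T) = (7 - 7*(-5))² = (7 + 35)² = 42² = 1764)
-14670 - u(-202) = -14670 - 1*1764 = -14670 - 1764 = -16434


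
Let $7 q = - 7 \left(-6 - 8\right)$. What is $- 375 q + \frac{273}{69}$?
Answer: $- \frac{120659}{23} \approx -5246.0$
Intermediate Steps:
$q = 14$ ($q = \frac{\left(-7\right) \left(-6 - 8\right)}{7} = \frac{\left(-7\right) \left(-14\right)}{7} = \frac{1}{7} \cdot 98 = 14$)
$- 375 q + \frac{273}{69} = \left(-375\right) 14 + \frac{273}{69} = -5250 + 273 \cdot \frac{1}{69} = -5250 + \frac{91}{23} = - \frac{120659}{23}$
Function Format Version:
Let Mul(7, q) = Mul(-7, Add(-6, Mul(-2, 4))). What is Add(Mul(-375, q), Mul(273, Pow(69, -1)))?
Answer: Rational(-120659, 23) ≈ -5246.0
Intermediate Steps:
q = 14 (q = Mul(Rational(1, 7), Mul(-7, Add(-6, Mul(-2, 4)))) = Mul(Rational(1, 7), Mul(-7, Add(-6, -8))) = Mul(Rational(1, 7), Mul(-7, -14)) = Mul(Rational(1, 7), 98) = 14)
Add(Mul(-375, q), Mul(273, Pow(69, -1))) = Add(Mul(-375, 14), Mul(273, Pow(69, -1))) = Add(-5250, Mul(273, Rational(1, 69))) = Add(-5250, Rational(91, 23)) = Rational(-120659, 23)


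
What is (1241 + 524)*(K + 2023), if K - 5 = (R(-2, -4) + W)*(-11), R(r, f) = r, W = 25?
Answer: 3132875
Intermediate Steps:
K = -248 (K = 5 + (-2 + 25)*(-11) = 5 + 23*(-11) = 5 - 253 = -248)
(1241 + 524)*(K + 2023) = (1241 + 524)*(-248 + 2023) = 1765*1775 = 3132875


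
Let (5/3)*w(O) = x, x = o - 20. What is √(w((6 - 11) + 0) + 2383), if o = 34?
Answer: √59785/5 ≈ 48.902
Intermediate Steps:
x = 14 (x = 34 - 20 = 14)
w(O) = 42/5 (w(O) = (⅗)*14 = 42/5)
√(w((6 - 11) + 0) + 2383) = √(42/5 + 2383) = √(11957/5) = √59785/5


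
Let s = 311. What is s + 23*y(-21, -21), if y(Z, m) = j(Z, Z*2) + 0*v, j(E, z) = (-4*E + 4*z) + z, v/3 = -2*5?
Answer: -2587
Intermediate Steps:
v = -30 (v = 3*(-2*5) = 3*(-10) = -30)
j(E, z) = -4*E + 5*z
y(Z, m) = 6*Z (y(Z, m) = (-4*Z + 5*(Z*2)) + 0*(-30) = (-4*Z + 5*(2*Z)) + 0 = (-4*Z + 10*Z) + 0 = 6*Z + 0 = 6*Z)
s + 23*y(-21, -21) = 311 + 23*(6*(-21)) = 311 + 23*(-126) = 311 - 2898 = -2587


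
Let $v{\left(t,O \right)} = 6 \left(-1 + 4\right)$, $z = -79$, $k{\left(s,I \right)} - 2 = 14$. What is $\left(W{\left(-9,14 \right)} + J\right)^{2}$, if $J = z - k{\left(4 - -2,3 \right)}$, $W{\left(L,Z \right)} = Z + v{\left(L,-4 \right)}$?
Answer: $3969$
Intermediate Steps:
$k{\left(s,I \right)} = 16$ ($k{\left(s,I \right)} = 2 + 14 = 16$)
$v{\left(t,O \right)} = 18$ ($v{\left(t,O \right)} = 6 \cdot 3 = 18$)
$W{\left(L,Z \right)} = 18 + Z$ ($W{\left(L,Z \right)} = Z + 18 = 18 + Z$)
$J = -95$ ($J = -79 - 16 = -95$)
$\left(W{\left(-9,14 \right)} + J\right)^{2} = \left(\left(18 + 14\right) - 95\right)^{2} = \left(32 - 95\right)^{2} = \left(-63\right)^{2} = 3969$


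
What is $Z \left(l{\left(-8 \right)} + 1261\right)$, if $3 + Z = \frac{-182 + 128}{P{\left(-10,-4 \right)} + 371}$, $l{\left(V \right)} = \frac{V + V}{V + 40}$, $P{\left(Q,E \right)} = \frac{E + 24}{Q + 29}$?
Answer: $- \frac{56049393}{14138} \approx -3964.4$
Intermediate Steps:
$P{\left(Q,E \right)} = \frac{24 + E}{29 + Q}$
$l{\left(V \right)} = \frac{2 V}{40 + V}$
$Z = - \frac{22233}{7069}$ ($Z = -3 + \frac{-182 + 128}{\frac{24 - 4}{29 - 10} + 371} = -3 - \frac{54}{\frac{1}{19} \cdot 20 + 371} = -3 - \frac{54}{\frac{20}{19} + 371} = -3 - \frac{54}{\frac{7069}{19}} = -3 - \frac{1026}{7069} = - \frac{22233}{7069} \approx -3.1451$)
$Z \left(l{\left(-8 \right)} + 1261\right) = - \frac{22233 \left(2 \left(-8\right) \frac{1}{40 - 8} + 1261\right)}{7069} = - \frac{22233 \left(2 \left(-8\right) \frac{1}{32} + 1261\right)}{7069} = - \frac{22233 \left(- \frac{1}{2} + 1261\right)}{7069} = \left(- \frac{22233}{7069}\right) \frac{2521}{2} = - \frac{56049393}{14138}$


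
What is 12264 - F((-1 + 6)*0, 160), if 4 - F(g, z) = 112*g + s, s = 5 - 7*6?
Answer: 12223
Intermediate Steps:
s = -37 (s = 5 - 42 = -37)
F(g, z) = 41 - 112*g (F(g, z) = 4 - (112*g - 37) = 4 - (-37 + 112*g) = 4 + (37 - 112*g) = 41 - 112*g)
12264 - F((-1 + 6)*0, 160) = 12264 - (41 - 112*(-1 + 6)*0) = 12264 - (41 - 560*0) = 12264 - (41 - 112*0) = 12264 - (41 + 0) = 12264 - 1*41 = 12264 - 41 = 12223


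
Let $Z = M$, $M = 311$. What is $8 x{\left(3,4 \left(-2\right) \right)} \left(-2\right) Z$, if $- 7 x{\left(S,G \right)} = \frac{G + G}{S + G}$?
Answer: $\frac{79616}{35} \approx 2274.7$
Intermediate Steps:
$x{\left(S,G \right)} = - \frac{2 G}{7 \left(G + S\right)}$ ($x{\left(S,G \right)} = - \frac{\left(G + G\right) \frac{1}{S + G}}{7} = - \frac{2 G \frac{1}{G + S}}{7} = - \frac{2 G}{7 \left(G + S\right)}$)
$Z = 311$
$8 x{\left(3,4 \left(-2\right) \right)} \left(-2\right) Z = 8 \left(- \frac{2 \cdot 4 \left(-2\right)}{7 \cdot 4 \left(-2\right) + 7 \cdot 3}\right) \left(-2\right) 311 = 8 \left(\left(-2\right) \left(-8\right) \frac{1}{7 \left(-8\right) + 21}\right) \left(-2\right) 311 = 8 \left(\left(-2\right) \left(-8\right) \frac{1}{-56 + 21}\right) \left(-2\right) 311 = 8 \left(\left(-2\right) \left(-8\right) \frac{1}{-35}\right) \left(-2\right) 311 = 8 \left(\left(-2\right) \left(-8\right) \left(- \frac{1}{35}\right)\right) \left(-2\right) 311 = 8 \left(- \frac{16}{35}\right) \left(-2\right) 311 = \left(- \frac{128}{35}\right) \left(-2\right) 311 = \frac{256}{35} \cdot 311 = \frac{79616}{35}$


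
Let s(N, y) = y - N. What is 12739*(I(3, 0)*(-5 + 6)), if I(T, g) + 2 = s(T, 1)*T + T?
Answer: -63695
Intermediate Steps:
I(T, g) = -2 + T + T*(1 - T) (I(T, g) = -2 + ((1 - T)*T + T) = -2 + (T*(1 - T) + T) = -2 + (T + T*(1 - T)) = -2 + T + T*(1 - T))
12739*(I(3, 0)*(-5 + 6)) = 12739*((-2 + 3 - 1*3*(-1 + 3))*(-5 + 6)) = 12739*((-2 + 3 - 1*3*2)*1) = 12739*((-2 + 3 - 6)*1) = 12739*(-5*1) = 12739*(-5) = -63695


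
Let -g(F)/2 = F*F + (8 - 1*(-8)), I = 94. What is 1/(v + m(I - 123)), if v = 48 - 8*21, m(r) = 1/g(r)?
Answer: -1714/205681 ≈ -0.0083333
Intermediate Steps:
g(F) = -32 - 2*F**2 (g(F) = -2*(F*F + (8 - 1*(-8))) = -2*(F**2 + (8 + 8)) = -2*(F**2 + 16) = -2*(16 + F**2) = -32 - 2*F**2)
m(r) = 1/(-32 - 2*r**2)
v = -120 (v = 48 - 168 = -120)
1/(v + m(I - 123)) = 1/(-120 - 1/(32 + 2*(94 - 123)**2)) = 1/(-120 - 1/(32 + 2*(-29)**2)) = 1/(-120 - 1/(32 + 2*841)) = 1/(-120 - 1/(32 + 1682)) = 1/(-120 - 1/1714) = 1/(-205681/1714) = -1714/205681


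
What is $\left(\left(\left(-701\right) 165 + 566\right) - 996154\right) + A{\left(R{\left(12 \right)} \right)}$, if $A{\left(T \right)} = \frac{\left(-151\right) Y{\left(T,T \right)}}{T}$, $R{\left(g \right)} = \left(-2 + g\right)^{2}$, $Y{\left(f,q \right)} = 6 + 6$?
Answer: $- \frac{27781778}{25} \approx -1.1113 \cdot 10^{6}$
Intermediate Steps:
$Y{\left(f,q \right)} = 12$
$A{\left(T \right)} = - \frac{1812}{T}$ ($A{\left(T \right)} = \frac{\left(-151\right) 12}{T} = - \frac{1812}{T}$)
$\left(\left(\left(-701\right) 165 + 566\right) - 996154\right) + A{\left(R{\left(12 \right)} \right)} = \left(\left(\left(-701\right) 165 + 566\right) - 996154\right) - \frac{1812}{\left(-2 + 12\right)^{2}} = \left(\left(-115665 + 566\right) - 996154\right) - \frac{1812}{10^{2}} = \left(-115099 - 996154\right) - \frac{1812}{100} = -1111253 - \frac{453}{25} = - \frac{27781778}{25}$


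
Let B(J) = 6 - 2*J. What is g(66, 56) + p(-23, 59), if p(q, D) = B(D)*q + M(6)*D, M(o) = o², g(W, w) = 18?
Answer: 4718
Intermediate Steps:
p(q, D) = 36*D + q*(6 - 2*D) (p(q, D) = (6 - 2*D)*q + 6²*D = q*(6 - 2*D) + 36*D = 36*D + q*(6 - 2*D))
g(66, 56) + p(-23, 59) = 18 + (36*59 - 2*(-23)*(-3 + 59)) = 18 + (2124 - 2*(-23)*56) = 18 + (2124 + 2576) = 18 + 4700 = 4718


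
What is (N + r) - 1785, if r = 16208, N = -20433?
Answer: -6010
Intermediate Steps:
(N + r) - 1785 = (-20433 + 16208) - 1785 = -4225 - 1785 = -6010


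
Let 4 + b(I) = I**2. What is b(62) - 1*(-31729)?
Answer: 35569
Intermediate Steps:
b(I) = -4 + I**2
b(62) - 1*(-31729) = (-4 + 62**2) - 1*(-31729) = (-4 + 3844) + 31729 = 3840 + 31729 = 35569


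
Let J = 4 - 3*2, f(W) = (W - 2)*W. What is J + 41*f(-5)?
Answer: 1433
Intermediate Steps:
f(W) = W*(-2 + W) (f(W) = (-2 + W)*W = W*(-2 + W))
J = -2 (J = 4 - 6 = -2)
J + 41*f(-5) = -2 + 41*(-5*(-2 - 5)) = -2 + 41*(-5*(-7)) = -2 + 41*35 = -2 + 1435 = 1433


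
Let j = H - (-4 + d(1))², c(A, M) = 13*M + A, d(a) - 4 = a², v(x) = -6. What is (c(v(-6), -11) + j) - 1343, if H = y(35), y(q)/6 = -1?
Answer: -1499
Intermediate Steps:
d(a) = 4 + a²
y(q) = -6 (y(q) = 6*(-1) = -6)
H = -6
c(A, M) = A + 13*M
j = -7 (j = -6 - (-4 + (4 + 1²))² = -6 - (-4 + (4 + 1))² = -6 - (-4 + 5)² = -6 - 1*1² = -6 - 1*1 = -6 - 1 = -7)
(c(v(-6), -11) + j) - 1343 = ((-6 + 13*(-11)) - 7) - 1343 = ((-6 - 143) - 7) - 1343 = (-149 - 7) - 1343 = -156 - 1343 = -1499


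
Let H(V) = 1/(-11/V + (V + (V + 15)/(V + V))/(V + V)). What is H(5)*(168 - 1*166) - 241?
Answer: -727/3 ≈ -242.33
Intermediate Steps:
H(V) = 1/(-11/V + (V + (15 + V)/(2*V))/(2*V)) (H(V) = 1/(-11/V + (V + (15 + V)/((2*V)))/((2*V))) = 1/(-11/V + (V + (15 + V)*(1/(2*V)))*(1/(2*V))) = 1/(-11/V + (V + (15 + V)/(2*V))*(1/(2*V))) = 1/(-11/V + (V + (15 + V)/(2*V))/(2*V)))
H(5)*(168 - 1*166) - 241 = (4*5**2/(15 - 43*5 + 2*5**2))*(168 - 1*166) - 241 = (4*25/(15 - 215 + 2*25))*(168 - 166) - 241 = (4*25/(15 - 215 + 50))*2 - 241 = (4*25/(-150))*2 - 241 = (4*25*(-1/150))*2 - 241 = -2/3*2 - 241 = -4/3 - 241 = -727/3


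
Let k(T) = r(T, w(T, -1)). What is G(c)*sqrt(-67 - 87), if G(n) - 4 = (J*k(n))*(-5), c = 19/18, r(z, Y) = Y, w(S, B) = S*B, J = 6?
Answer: 107*I*sqrt(154)/3 ≈ 442.61*I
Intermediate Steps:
w(S, B) = B*S
k(T) = -T
c = 19/18 (c = 19*(1/18) = 19/18 ≈ 1.0556)
G(n) = 4 + 30*n (G(n) = 4 + (6*(-n))*(-5) = 4 - 6*n*(-5) = 4 + 30*n)
G(c)*sqrt(-67 - 87) = (4 + 30*(19/18))*sqrt(-67 - 87) = (4 + 95/3)*sqrt(-154) = 107*(I*sqrt(154))/3 = 107*I*sqrt(154)/3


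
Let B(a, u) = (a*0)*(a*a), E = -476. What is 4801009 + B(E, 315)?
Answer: 4801009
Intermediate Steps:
B(a, u) = 0 (B(a, u) = 0*a² = 0)
4801009 + B(E, 315) = 4801009 + 0 = 4801009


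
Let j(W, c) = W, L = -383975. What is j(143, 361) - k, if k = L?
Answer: 384118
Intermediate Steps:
k = -383975
j(143, 361) - k = 143 - 1*(-383975) = 143 + 383975 = 384118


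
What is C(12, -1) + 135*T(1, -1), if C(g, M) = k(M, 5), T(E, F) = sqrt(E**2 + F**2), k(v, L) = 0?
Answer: 135*sqrt(2) ≈ 190.92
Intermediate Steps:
C(g, M) = 0
C(12, -1) + 135*T(1, -1) = 0 + 135*sqrt(1**2 + (-1)**2) = 0 + 135*sqrt(1 + 1) = 0 + 135*sqrt(2) = 135*sqrt(2)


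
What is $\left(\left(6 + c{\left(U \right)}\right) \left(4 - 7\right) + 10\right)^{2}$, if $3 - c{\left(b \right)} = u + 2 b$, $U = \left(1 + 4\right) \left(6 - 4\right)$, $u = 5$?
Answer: $3364$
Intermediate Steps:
$U = 10$ ($U = 5 \cdot 2 = 10$)
$c{\left(b \right)} = -2 - 2 b$ ($c{\left(b \right)} = 3 - \left(5 + 2 b\right) = -2 - 2 b$)
$\left(\left(6 + c{\left(U \right)}\right) \left(4 - 7\right) + 10\right)^{2} = \left(\left(6 - 22\right) \left(4 - 7\right) + 10\right)^{2} = \left(\left(6 - 22\right) \left(-3\right) + 10\right)^{2} = \left(\left(-16\right) \left(-3\right) + 10\right)^{2} = \left(48 + 10\right)^{2} = 58^{2} = 3364$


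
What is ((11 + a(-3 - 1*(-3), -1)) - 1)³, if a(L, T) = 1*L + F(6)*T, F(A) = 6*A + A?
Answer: -32768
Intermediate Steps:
F(A) = 7*A
a(L, T) = L + 42*T (a(L, T) = 1*L + (7*6)*T = L + 42*T)
((11 + a(-3 - 1*(-3), -1)) - 1)³ = ((11 + ((-3 - 1*(-3)) + 42*(-1))) - 1)³ = ((11 + ((-3 + 3) - 42)) - 1)³ = ((11 + (0 - 42)) - 1)³ = ((11 - 42) - 1)³ = (-31 - 1)³ = (-32)³ = -32768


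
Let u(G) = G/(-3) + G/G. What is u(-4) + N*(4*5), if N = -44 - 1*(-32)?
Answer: -713/3 ≈ -237.67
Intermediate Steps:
N = -12 (N = -44 + 32 = -12)
u(G) = 1 - G/3 (u(G) = G*(-1/3) + 1 = -G/3 + 1 = 1 - G/3)
u(-4) + N*(4*5) = (1 - 1/3*(-4)) - 48*5 = (1 + 4/3) - 12*20 = 7/3 - 240 = -713/3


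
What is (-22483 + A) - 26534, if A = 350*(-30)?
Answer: -59517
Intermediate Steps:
A = -10500
(-22483 + A) - 26534 = (-22483 - 10500) - 26534 = -32983 - 26534 = -59517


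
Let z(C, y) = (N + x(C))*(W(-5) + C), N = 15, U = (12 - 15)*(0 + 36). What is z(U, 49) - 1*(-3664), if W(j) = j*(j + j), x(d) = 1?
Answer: 2736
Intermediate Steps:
U = -108 (U = -3*36 = -108)
W(j) = 2*j² (W(j) = j*(2*j) = 2*j²)
z(C, y) = 800 + 16*C (z(C, y) = (15 + 1)*(2*(-5)² + C) = 16*(2*25 + C) = 16*(50 + C) = 800 + 16*C)
z(U, 49) - 1*(-3664) = (800 + 16*(-108)) - 1*(-3664) = (800 - 1728) + 3664 = -928 + 3664 = 2736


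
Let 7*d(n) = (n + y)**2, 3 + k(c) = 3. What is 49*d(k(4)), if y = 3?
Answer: 63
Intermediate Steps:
k(c) = 0 (k(c) = -3 + 3 = 0)
d(n) = (3 + n)**2/7 (d(n) = (n + 3)**2/7 = (3 + n)**2/7)
49*d(k(4)) = 49*((3 + 0)**2/7) = 49*((1/7)*3**2) = 49*((1/7)*9) = 49*(9/7) = 63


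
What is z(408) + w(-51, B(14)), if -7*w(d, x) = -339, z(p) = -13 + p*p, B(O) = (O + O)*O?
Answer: 1165496/7 ≈ 1.6650e+5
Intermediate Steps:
B(O) = 2*O**2 (B(O) = (2*O)*O = 2*O**2)
z(p) = -13 + p**2
w(d, x) = 339/7 (w(d, x) = -1/7*(-339) = 339/7)
z(408) + w(-51, B(14)) = (-13 + 408**2) + 339/7 = (-13 + 166464) + 339/7 = 166451 + 339/7 = 1165496/7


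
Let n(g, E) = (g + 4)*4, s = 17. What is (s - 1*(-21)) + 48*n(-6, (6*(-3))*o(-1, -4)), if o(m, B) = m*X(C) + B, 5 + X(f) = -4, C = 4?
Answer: -346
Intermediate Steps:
X(f) = -9 (X(f) = -5 - 4 = -9)
o(m, B) = B - 9*m (o(m, B) = m*(-9) + B = -9*m + B = B - 9*m)
n(g, E) = 16 + 4*g (n(g, E) = (4 + g)*4 = 16 + 4*g)
(s - 1*(-21)) + 48*n(-6, (6*(-3))*o(-1, -4)) = (17 - 1*(-21)) + 48*(16 + 4*(-6)) = (17 + 21) + 48*(16 - 24) = 38 + 48*(-8) = 38 - 384 = -346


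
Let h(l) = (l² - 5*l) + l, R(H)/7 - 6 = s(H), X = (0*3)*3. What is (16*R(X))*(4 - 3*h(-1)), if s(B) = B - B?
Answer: -7392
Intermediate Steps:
s(B) = 0
X = 0 (X = 0*3 = 0)
R(H) = 42 (R(H) = 42 + 7*0 = 42 + 0 = 42)
h(l) = l² - 4*l
(16*R(X))*(4 - 3*h(-1)) = (16*42)*(4 - (-3)*(-4 - 1)) = 672*(4 - (-3)*(-5)) = 672*(4 - 3*5) = 672*(4 - 15) = 672*(-11) = -7392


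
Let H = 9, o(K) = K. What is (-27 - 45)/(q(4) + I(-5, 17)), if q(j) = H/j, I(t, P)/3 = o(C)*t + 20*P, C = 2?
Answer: -32/441 ≈ -0.072562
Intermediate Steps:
I(t, P) = 6*t + 60*P (I(t, P) = 3*(2*t + 20*P) = 6*t + 60*P)
q(j) = 9/j
(-27 - 45)/(q(4) + I(-5, 17)) = (-27 - 45)/(9/4 + (6*(-5) + 60*17)) = -72/(9*(¼) + (-30 + 1020)) = -72/(9/4 + 990) = -72/3969/4 = -72*4/3969 = -32/441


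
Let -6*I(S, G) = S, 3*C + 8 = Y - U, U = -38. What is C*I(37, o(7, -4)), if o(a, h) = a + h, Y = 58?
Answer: -1628/9 ≈ -180.89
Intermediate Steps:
C = 88/3 (C = -8/3 + (58 - 1*(-38))/3 = -8/3 + (58 + 38)/3 = -8/3 + (⅓)*96 = -8/3 + 32 = 88/3 ≈ 29.333)
I(S, G) = -S/6
C*I(37, o(7, -4)) = 88*(-⅙*37)/3 = (88/3)*(-37/6) = -1628/9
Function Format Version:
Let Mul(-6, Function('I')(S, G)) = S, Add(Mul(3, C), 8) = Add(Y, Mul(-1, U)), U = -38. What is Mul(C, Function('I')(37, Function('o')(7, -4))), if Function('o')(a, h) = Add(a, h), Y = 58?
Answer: Rational(-1628, 9) ≈ -180.89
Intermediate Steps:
C = Rational(88, 3) (C = Add(Rational(-8, 3), Mul(Rational(1, 3), Add(58, Mul(-1, -38)))) = Add(Rational(-8, 3), Mul(Rational(1, 3), Add(58, 38))) = Add(Rational(-8, 3), Mul(Rational(1, 3), 96)) = Add(Rational(-8, 3), 32) = Rational(88, 3) ≈ 29.333)
Function('I')(S, G) = Mul(Rational(-1, 6), S)
Mul(C, Function('I')(37, Function('o')(7, -4))) = Mul(Rational(88, 3), Mul(Rational(-1, 6), 37)) = Mul(Rational(88, 3), Rational(-37, 6)) = Rational(-1628, 9)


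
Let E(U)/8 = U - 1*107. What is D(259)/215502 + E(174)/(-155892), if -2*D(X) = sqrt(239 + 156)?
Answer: -134/38973 - sqrt(395)/431004 ≈ -0.0034844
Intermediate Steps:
E(U) = -856 + 8*U (E(U) = 8*(U - 1*107) = 8*(U - 107) = 8*(-107 + U) = -856 + 8*U)
D(X) = -sqrt(395)/2 (D(X) = -sqrt(239 + 156)/2 = -sqrt(395)/2)
D(259)/215502 + E(174)/(-155892) = -sqrt(395)/2/215502 + (-856 + 8*174)/(-155892) = -sqrt(395)/2*(1/215502) + (-856 + 1392)*(-1/155892) = -sqrt(395)/431004 + 536*(-1/155892) = -sqrt(395)/431004 - 134/38973 = -134/38973 - sqrt(395)/431004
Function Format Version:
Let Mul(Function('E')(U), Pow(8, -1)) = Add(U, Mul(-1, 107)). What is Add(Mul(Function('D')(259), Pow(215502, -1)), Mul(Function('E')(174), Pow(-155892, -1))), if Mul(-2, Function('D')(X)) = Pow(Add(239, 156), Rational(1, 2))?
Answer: Add(Rational(-134, 38973), Mul(Rational(-1, 431004), Pow(395, Rational(1, 2)))) ≈ -0.0034844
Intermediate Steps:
Function('E')(U) = Add(-856, Mul(8, U)) (Function('E')(U) = Mul(8, Add(U, Mul(-1, 107))) = Mul(8, Add(U, -107)) = Mul(8, Add(-107, U)) = Add(-856, Mul(8, U)))
Function('D')(X) = Mul(Rational(-1, 2), Pow(395, Rational(1, 2))) (Function('D')(X) = Mul(Rational(-1, 2), Pow(Add(239, 156), Rational(1, 2))) = Mul(Rational(-1, 2), Pow(395, Rational(1, 2))))
Add(Mul(Function('D')(259), Pow(215502, -1)), Mul(Function('E')(174), Pow(-155892, -1))) = Add(Mul(Mul(Rational(-1, 2), Pow(395, Rational(1, 2))), Pow(215502, -1)), Mul(Add(-856, Mul(8, 174)), Pow(-155892, -1))) = Add(Mul(Mul(Rational(-1, 2), Pow(395, Rational(1, 2))), Rational(1, 215502)), Mul(Add(-856, 1392), Rational(-1, 155892))) = Add(Mul(Rational(-1, 431004), Pow(395, Rational(1, 2))), Mul(536, Rational(-1, 155892))) = Add(Mul(Rational(-1, 431004), Pow(395, Rational(1, 2))), Rational(-134, 38973)) = Add(Rational(-134, 38973), Mul(Rational(-1, 431004), Pow(395, Rational(1, 2))))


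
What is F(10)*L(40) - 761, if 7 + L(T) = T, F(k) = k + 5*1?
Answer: -266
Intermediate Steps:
F(k) = 5 + k (F(k) = k + 5 = 5 + k)
L(T) = -7 + T
F(10)*L(40) - 761 = (5 + 10)*(-7 + 40) - 761 = 15*33 - 761 = 495 - 761 = -266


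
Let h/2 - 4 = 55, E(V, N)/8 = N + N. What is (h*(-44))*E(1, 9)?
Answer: -747648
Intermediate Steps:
E(V, N) = 16*N (E(V, N) = 8*(N + N) = 8*(2*N) = 16*N)
h = 118 (h = 8 + 2*55 = 8 + 110 = 118)
(h*(-44))*E(1, 9) = (118*(-44))*(16*9) = -5192*144 = -747648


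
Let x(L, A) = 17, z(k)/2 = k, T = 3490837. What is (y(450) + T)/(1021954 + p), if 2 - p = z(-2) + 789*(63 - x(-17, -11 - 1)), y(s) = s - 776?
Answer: 3490511/985666 ≈ 3.5413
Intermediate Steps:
y(s) = -776 + s
z(k) = 2*k
p = -36288 (p = 2 - (2*(-2) + 789*(63 - 1*17)) = 2 - (-4 + 789*(63 - 17)) = 2 - (-4 + 789*46) = 2 - (-4 + 36294) = 2 - 1*36290 = 2 - 36290 = -36288)
(y(450) + T)/(1021954 + p) = ((-776 + 450) + 3490837)/(1021954 - 36288) = (-326 + 3490837)/985666 = 3490511*(1/985666) = 3490511/985666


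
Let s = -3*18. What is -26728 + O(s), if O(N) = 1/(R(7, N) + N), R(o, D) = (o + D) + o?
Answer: -2512433/94 ≈ -26728.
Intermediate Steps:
R(o, D) = D + 2*o (R(o, D) = (D + o) + o = D + 2*o)
s = -54
O(N) = 1/(14 + 2*N) (O(N) = 1/((N + 2*7) + N) = 1/((N + 14) + N) = 1/((14 + N) + N) = 1/(14 + 2*N))
-26728 + O(s) = -26728 + 1/(2*(7 - 54)) = -26728 + (½)/(-47) = -26728 + (½)*(-1/47) = -26728 - 1/94 = -2512433/94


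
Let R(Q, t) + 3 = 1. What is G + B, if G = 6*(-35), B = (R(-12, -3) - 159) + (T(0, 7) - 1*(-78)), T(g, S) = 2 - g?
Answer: -291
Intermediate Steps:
R(Q, t) = -2 (R(Q, t) = -3 + 1 = -2)
B = -81 (B = (-2 - 159) + ((2 - 1*0) - 1*(-78)) = -161 + ((2 + 0) + 78) = -161 + (2 + 78) = -161 + 80 = -81)
G = -210
G + B = -210 - 81 = -291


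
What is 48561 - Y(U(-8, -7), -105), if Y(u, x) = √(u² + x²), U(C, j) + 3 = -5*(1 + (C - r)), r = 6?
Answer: 48561 - √14869 ≈ 48439.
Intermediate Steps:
U(C, j) = 22 - 5*C (U(C, j) = -3 - 5*(1 + (C - 1*6)) = -3 - 5*(1 + (C - 6)) = -3 - 5*(1 + (-6 + C)) = -3 - 5*(-5 + C) = -3 + (25 - 5*C) = 22 - 5*C)
48561 - Y(U(-8, -7), -105) = 48561 - √((22 - 5*(-8))² + (-105)²) = 48561 - √((22 + 40)² + 11025) = 48561 - √(62² + 11025) = 48561 - √(3844 + 11025) = 48561 - √14869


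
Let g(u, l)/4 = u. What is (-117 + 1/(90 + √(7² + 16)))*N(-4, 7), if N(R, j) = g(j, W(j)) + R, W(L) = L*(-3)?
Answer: -4512024/1607 - 24*√65/8035 ≈ -2807.8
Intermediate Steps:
W(L) = -3*L
g(u, l) = 4*u
N(R, j) = R + 4*j (N(R, j) = 4*j + R = R + 4*j)
(-117 + 1/(90 + √(7² + 16)))*N(-4, 7) = (-117 + 1/(90 + √(7² + 16)))*(-4 + 4*7) = (-117 + 1/(90 + √(49 + 16)))*(-4 + 28) = (-117 + 1/(90 + √65))*24 = -2808 + 24/(90 + √65)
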